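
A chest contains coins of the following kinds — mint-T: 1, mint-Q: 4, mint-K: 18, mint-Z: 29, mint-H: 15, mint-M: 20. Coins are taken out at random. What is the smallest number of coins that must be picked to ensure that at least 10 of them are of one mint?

42

By pigeonhole, the 6 mints are the holes; the coins drawn are the pigeons.
To avoid 10 of any one mint, the worst case takes at most 9 of each mint, or every coin of a mint that has fewer than 9.
That gives 1 + 4 + 9 + 9 + 9 + 9 = 41 coins with no mint reaching 10.
The next coin forces some mint to 10, so 41 + 1 = 42.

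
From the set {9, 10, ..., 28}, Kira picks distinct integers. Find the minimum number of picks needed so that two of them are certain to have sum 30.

Group the elements by complementary pair {x, 30−x}: {9,21}, {10,20}, {11,19}, …, giving 6 two-element pairs; the single value 15 (it cannot pair with itself since the integers are distinct); and 7 integers whose partner 30−x falls outside [9,28].
By pigeonhole, treating each of those 14 groups as a pigeonhole, one can pick one integer per group — 14 integers — with no two summing to 30.
The 15th integer lands in an occupied pair, forcing a sum of 30.

15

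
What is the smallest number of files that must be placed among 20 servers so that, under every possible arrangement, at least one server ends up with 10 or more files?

181

With 180 files one could put exactly 9 in each of the 20 servers, and no server would reach 10.
By the pigeonhole principle, one more file must land in a server that already has 9, giving it 10.
So 20 × 9 + 1 = 181 files are required.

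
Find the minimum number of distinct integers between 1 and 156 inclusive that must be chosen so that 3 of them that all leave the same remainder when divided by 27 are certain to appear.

55

By pigeonhole, the 27 residue classes mod 27 are the pigeonholes.
With 54 integers one could put 2 in each residue class and have no class reach 3.
The 55th integer pushes some class to 3, so 27·2 + 1 = 55.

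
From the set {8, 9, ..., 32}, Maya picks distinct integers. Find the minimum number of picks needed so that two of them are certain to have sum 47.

17

Two chosen integers sum to 47 exactly when both halves of some pair {x, 47−x} with 15 ≤ x ≤ 47−x ≤ 32 are chosen — 9 such pairs.
The remaining 7 elements (those with no distinct partner in range) can never complete a 47-sum, so the worst case takes all of them and one from each pair: 7 + 9 = 16.
The 17th integer has to be the second member of some pair, so 16 + 1 = 17.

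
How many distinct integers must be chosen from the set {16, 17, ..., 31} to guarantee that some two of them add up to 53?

Group the elements by complementary pair {x, 53−x}: {22,31}, {23,30}, {24,29}, …, giving 5 two-element pairs and 6 integers whose partner 53−x falls outside [16,31].
By the pigeonhole principle, treating each of those 11 groups as a pigeonhole, one can pick one integer per group — 11 integers — with no two summing to 53.
The 12th integer lands in an occupied pair, forcing a sum of 53.

12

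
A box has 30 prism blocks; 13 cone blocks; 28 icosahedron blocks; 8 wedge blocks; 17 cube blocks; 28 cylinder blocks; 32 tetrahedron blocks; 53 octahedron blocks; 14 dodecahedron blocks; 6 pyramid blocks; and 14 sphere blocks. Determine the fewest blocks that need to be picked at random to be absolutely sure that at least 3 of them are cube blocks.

In the worst case for collecting cube blocks, every non-cube block comes out first.
There are 30 + 13 + 28 + 8 + 28 + 32 + 53 + 14 + 6 + 14 = 226 non-cube blocks altogether.
After those, each further block must be cube, so 226 + 3 = 229 draws guarantee 3 cube blocks.

229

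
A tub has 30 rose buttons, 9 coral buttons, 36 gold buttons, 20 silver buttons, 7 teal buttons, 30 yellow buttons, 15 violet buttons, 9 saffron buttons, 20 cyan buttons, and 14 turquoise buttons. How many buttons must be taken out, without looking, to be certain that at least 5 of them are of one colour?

41

Pigeonhole: the 10 colours are the holes; the buttons drawn are the pigeons.
To avoid 5 of any one colour, the worst case takes at most 4 of each colour.
That gives 4 + 4 + 4 + 4 + 4 + 4 + 4 + 4 + 4 + 4 = 40 buttons with no colour reaching 5.
The next button forces some colour to 5, so 40 + 1 = 41.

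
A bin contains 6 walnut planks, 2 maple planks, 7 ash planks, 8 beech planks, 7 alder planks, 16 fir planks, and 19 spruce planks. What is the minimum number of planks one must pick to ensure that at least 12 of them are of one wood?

53

By pigeonhole, the 7 woods are the holes; the planks drawn are the pigeons.
To avoid 12 of any one wood, the worst case takes at most 11 of each wood, or every plank of a wood that has fewer than 11.
That gives 6 + 2 + 7 + 8 + 7 + 11 + 11 = 52 planks with no wood reaching 12.
The next plank forces some wood to 12, so 52 + 1 = 53.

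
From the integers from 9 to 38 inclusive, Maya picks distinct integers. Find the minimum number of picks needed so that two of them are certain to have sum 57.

21

Group the elements by complementary pair {x, 57−x}: {19,38}, {20,37}, {21,36}, …, giving 10 two-element pairs and 10 integers whose partner 57−x falls outside [9,38].
By pigeonhole, treating each of those 20 groups as a pigeonhole, one can pick one integer per group — 20 integers — with no two summing to 57.
The 21st integer lands in an occupied pair, forcing a sum of 57.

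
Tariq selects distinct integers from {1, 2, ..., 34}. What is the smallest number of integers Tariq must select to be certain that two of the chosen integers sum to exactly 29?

Group the elements by complementary pair {x, 29−x}: {1,28}, {2,27}, {3,26}, …, giving 14 two-element pairs and 6 integers whose partner 29−x falls outside [1,34].
Treating each of those 20 groups as a pigeonhole, one can pick one integer per group — 20 integers — with no two summing to 29.
The 21st integer lands in an occupied pair, forcing a sum of 29.

21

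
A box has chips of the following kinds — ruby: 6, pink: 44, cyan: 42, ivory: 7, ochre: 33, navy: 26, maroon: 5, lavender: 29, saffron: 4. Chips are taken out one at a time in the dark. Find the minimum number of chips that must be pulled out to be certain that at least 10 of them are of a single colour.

68

By the pigeonhole principle, the 9 colours are the holes; the chips drawn are the pigeons.
To avoid 10 of any one colour, the worst case takes at most 9 of each colour, or every chip of a colour that has fewer than 9.
That gives 6 + 9 + 9 + 7 + 9 + 9 + 5 + 9 + 4 = 67 chips with no colour reaching 10.
The next chip forces some colour to 10, so 67 + 1 = 68.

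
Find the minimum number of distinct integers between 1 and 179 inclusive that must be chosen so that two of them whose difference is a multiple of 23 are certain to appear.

Integers whose pairwise differences are multiples of 23 are exactly those sharing a remainder mod 23. By pigeonhole, the 23 residue classes mod 23 are the pigeonholes.
With 23 integers one could put 1 in each residue class and have no class reach 2.
The 24th integer pushes some class to 2, so 23·1 + 1 = 24.

24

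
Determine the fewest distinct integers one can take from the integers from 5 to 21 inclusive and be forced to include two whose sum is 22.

12

Two chosen integers sum to 22 exactly when both halves of some pair {x, 22−x} with 5 ≤ x ≤ 22−x ≤ 17 are chosen — 6 such pairs.
The remaining 5 elements (those with no distinct partner in range) can never complete a 22-sum, so the worst case takes all of them and one from each pair: 5 + 6 = 11.
By pigeonhole, the 12th integer has to be the second member of some pair, so 11 + 1 = 12.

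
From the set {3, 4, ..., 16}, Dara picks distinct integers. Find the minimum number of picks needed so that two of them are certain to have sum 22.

Two chosen integers sum to 22 exactly when both halves of some pair {x, 22−x} with 6 ≤ x ≤ 22−x ≤ 16 are chosen — 5 such pairs.
The remaining 4 elements (those with no distinct partner in range) can never complete a 22-sum, so the worst case takes all of them and one from each pair: 4 + 5 = 9.
The 10th integer has to be the second member of some pair, so 9 + 1 = 10.

10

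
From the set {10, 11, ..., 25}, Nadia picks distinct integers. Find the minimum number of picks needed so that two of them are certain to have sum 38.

11

Two chosen integers sum to 38 exactly when both halves of some pair {x, 38−x} with 13 ≤ x ≤ 38−x ≤ 25 are chosen — 6 such pairs.
The remaining 4 elements (those with no distinct partner in range) can never complete a 38-sum, so the worst case takes all of them and one from each pair: 4 + 6 = 10.
By the pigeonhole principle, the 11th integer has to be the second member of some pair, so 10 + 1 = 11.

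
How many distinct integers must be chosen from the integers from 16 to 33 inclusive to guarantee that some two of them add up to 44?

A set avoiding the sum 44 can contain at most one of each pair {x, 44−x}, plus the 6 elements whose complement lies outside the range or equal to its own complement.
The integers 22, …, 33 (12 of them) are such a set: any two sum to at least 22+23 = 45 > 44.
Any 13th integer completes one of the 6 pairs, so 13 choices force a sum of 44.

13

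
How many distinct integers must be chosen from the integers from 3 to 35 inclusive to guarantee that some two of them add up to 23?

25

Group the elements by complementary pair {x, 23−x}: {3,20}, {4,19}, {5,18}, …, giving 9 two-element pairs and 15 integers whose partner 23−x falls outside [3,35].
By pigeonhole, treating each of those 24 groups as a pigeonhole, one can pick one integer per group — 24 integers — with no two summing to 23.
The 25th integer lands in an occupied pair, forcing a sum of 23.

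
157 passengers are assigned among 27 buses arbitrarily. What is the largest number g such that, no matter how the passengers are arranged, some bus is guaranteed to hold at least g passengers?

6

The 27 buses are the holes and the 157 passengers are the pigeons.
If every bus held at most 5 passengers, the total would be at most 27 × 5 = 135, which is less than 157.
So some bus holds at least ⌈157/27⌉ = 6 passengers.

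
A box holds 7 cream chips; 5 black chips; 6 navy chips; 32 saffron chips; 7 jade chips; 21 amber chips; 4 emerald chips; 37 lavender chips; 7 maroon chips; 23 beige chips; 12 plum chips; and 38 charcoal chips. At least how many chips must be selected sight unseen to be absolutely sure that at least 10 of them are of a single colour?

By the pigeonhole principle, put each drawn chip into a box by colour. The largest draw with every box below 10 takes min(count, 9) from each colour; colours with fewer than 9 contribute all they have.
Σ min(cᵢ, 9) = 7 + 5 + 6 + 9 + 7 + 9 + 4 + 9 + 7 + 9 + 9 + 9 = 90.
Draw number 90 + 1 = 91 must push one box to 10.

91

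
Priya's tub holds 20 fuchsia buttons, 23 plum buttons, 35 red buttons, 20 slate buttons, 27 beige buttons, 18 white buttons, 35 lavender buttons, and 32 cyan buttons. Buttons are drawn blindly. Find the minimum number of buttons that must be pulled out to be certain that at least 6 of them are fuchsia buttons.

196

In the worst case for collecting fuchsia buttons, every non-fuchsia button comes out first.
There are 23 + 35 + 20 + 27 + 18 + 35 + 32 = 190 non-fuchsia buttons altogether.
After those, each further button must be fuchsia, so 190 + 6 = 196 draws guarantee 6 fuchsia buttons.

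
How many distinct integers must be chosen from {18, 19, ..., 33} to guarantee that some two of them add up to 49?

10

Two chosen integers sum to 49 exactly when both halves of some pair {x, 49−x} with 18 ≤ x ≤ 49−x ≤ 31 are chosen — 7 such pairs.
The remaining 2 elements (those with no distinct partner in range) can never complete a 49-sum, so the worst case takes all of them and one from each pair: 2 + 7 = 9.
The 10th integer has to be the second member of some pair, so 9 + 1 = 10.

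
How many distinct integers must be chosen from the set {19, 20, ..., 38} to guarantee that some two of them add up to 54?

13

A set avoiding the sum 54 can contain at most one of each pair {x, 54−x}, plus the 4 elements whose complement lies outside the range or equal to its own complement.
The integers 27, …, 38 (12 of them) are such a set: any two sum to at least 27+28 = 55 > 54.
Any 13th integer completes one of the 8 pairs, so 13 choices force a sum of 54.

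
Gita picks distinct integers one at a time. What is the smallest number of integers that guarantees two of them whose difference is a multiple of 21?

Integers whose pairwise differences are multiples of 21 are exactly those sharing a remainder mod 21. Pigeonhole: the 21 residue classes mod 21 are the pigeonholes.
With 21 integers one could put 1 in each residue class and have no class reach 2.
The 22nd integer pushes some class to 2, so 21·1 + 1 = 22.

22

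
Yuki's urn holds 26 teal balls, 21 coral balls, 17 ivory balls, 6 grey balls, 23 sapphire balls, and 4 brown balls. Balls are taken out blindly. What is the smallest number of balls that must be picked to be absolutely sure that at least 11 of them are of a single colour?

51

An adversary could hand out at most 10 balls per colour (grey, brown run out sooner): 10 + 10 + 10 + 6 + 10 + 4 = 50 balls and still no colour has 11.
Pigeonhole: one more ball lands in a colour already at 10, so 51 draws are enough and 50 are not.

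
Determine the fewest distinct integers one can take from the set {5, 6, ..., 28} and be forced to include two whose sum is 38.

16

Two chosen integers sum to 38 exactly when both halves of some pair {x, 38−x} with 10 ≤ x ≤ 38−x ≤ 28 are chosen — 9 such pairs.
The remaining 6 elements (those with no distinct partner in range) can never complete a 38-sum, so the worst case takes all of them and one from each pair: 6 + 9 = 15.
The 16th integer has to be the second member of some pair, so 15 + 1 = 16.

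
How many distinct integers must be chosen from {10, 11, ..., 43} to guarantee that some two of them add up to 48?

21

Group the elements by complementary pair {x, 48−x}: {10,38}, {11,37}, {12,36}, …, giving 14 two-element pairs, the single value 24 (it cannot pair with itself since the integers are distinct), and 5 integers whose partner 48−x falls outside [10,43].
Pigeonhole: treating each of those 20 groups as a pigeonhole, one can pick one integer per group — 20 integers — with no two summing to 48.
The 21st integer lands in an occupied pair, forcing a sum of 48.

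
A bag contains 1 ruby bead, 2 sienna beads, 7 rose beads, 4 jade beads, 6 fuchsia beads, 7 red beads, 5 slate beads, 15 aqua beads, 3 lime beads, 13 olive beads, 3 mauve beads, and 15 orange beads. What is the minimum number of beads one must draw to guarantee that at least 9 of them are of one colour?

63

Pigeonhole: put each drawn bead into a box by colour. The largest draw with every box below 9 takes min(count, 8) from each colour; colours with fewer than 8 contribute all they have.
Σ min(cᵢ, 8) = 1 + 2 + 7 + 4 + 6 + 7 + 5 + 8 + 3 + 8 + 3 + 8 = 62.
Draw number 62 + 1 = 63 must push one box to 9.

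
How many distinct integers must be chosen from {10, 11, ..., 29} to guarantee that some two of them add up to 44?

14

Group the elements by complementary pair {x, 44−x}: {15,29}, {16,28}, {17,27}, …, giving 7 two-element pairs, the single value 22 (it cannot pair with itself since the integers are distinct), and 5 integers whose partner 44−x falls outside [10,29].
By pigeonhole, treating each of those 13 groups as a pigeonhole, one can pick one integer per group — 13 integers — with no two summing to 44.
The 14th integer lands in an occupied pair, forcing a sum of 44.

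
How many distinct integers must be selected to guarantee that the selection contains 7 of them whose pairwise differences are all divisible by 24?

Integers whose pairwise differences are multiples of 24 are exactly those sharing a remainder mod 24. The 24 residue classes mod 24 are the pigeonholes.
With 144 integers one could put 6 in each residue class and have no class reach 7.
The 145th integer pushes some class to 7, so 24·6 + 1 = 145.

145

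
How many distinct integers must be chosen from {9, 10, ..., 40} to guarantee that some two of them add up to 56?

Group the elements by complementary pair {x, 56−x}: {16,40}, {17,39}, {18,38}, …, giving 12 two-element pairs, the single value 28 (it cannot pair with itself since the integers are distinct), and 7 integers whose partner 56−x falls outside [9,40].
By the pigeonhole principle, treating each of those 20 groups as a pigeonhole, one can pick one integer per group — 20 integers — with no two summing to 56.
The 21st integer lands in an occupied pair, forcing a sum of 56.

21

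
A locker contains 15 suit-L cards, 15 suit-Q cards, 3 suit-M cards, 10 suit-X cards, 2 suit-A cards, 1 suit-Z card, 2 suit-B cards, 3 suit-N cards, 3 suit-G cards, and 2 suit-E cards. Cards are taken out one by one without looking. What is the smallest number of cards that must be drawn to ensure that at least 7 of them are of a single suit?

35

By pigeonhole, put each drawn card into a box by suit. The largest draw with every box below 7 takes min(count, 6) from each suit; suits with fewer than 6 contribute all they have.
Σ min(cᵢ, 6) = 6 + 6 + 3 + 6 + 2 + 1 + 2 + 3 + 3 + 2 = 34.
Draw number 34 + 1 = 35 must push one box to 7.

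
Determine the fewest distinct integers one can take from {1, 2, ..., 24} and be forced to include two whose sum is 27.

14

Group the elements by complementary pair {x, 27−x}: {3,24}, {4,23}, {5,22}, …, giving 11 two-element pairs and 2 integers whose partner 27−x falls outside [1,24].
By the pigeonhole principle, treating each of those 13 groups as a pigeonhole, one can pick one integer per group — 13 integers — with no two summing to 27.
The 14th integer lands in an occupied pair, forcing a sum of 27.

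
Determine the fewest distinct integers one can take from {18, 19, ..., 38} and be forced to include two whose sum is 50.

Group the elements by complementary pair {x, 50−x}: {18,32}, {19,31}, {20,30}, …, giving 7 two-element pairs; the single value 25 (it cannot pair with itself since the integers are distinct); and 6 integers whose partner 50−x falls outside [18,38].
Treating each of those 14 groups as a pigeonhole, one can pick one integer per group — 14 integers — with no two summing to 50.
The 15th integer lands in an occupied pair, forcing a sum of 50.

15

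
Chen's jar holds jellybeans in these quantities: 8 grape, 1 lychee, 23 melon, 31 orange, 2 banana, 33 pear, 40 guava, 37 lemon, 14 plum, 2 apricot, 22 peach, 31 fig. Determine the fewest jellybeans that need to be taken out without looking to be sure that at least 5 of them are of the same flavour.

42

Put each drawn jellybean into a box by flavour. The largest draw with every box below 5 takes min(count, 4) from each flavour; flavours with fewer than 4 contribute all they have.
Σ min(cᵢ, 4) = 4 + 1 + 4 + 4 + 2 + 4 + 4 + 4 + 4 + 2 + 4 + 4 = 41.
Draw number 41 + 1 = 42 must push one box to 5.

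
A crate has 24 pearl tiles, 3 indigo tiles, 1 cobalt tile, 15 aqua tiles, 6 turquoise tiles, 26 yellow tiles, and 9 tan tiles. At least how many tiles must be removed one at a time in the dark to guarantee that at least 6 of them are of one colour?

The 7 colours are the holes; the tiles drawn are the pigeons.
To avoid 6 of any one colour, the worst case takes at most 5 of each colour, or every tile of a colour that has fewer than 5.
That gives 5 + 3 + 1 + 5 + 5 + 5 + 5 = 29 tiles with no colour reaching 6.
The next tile forces some colour to 6, so 29 + 1 = 30.

30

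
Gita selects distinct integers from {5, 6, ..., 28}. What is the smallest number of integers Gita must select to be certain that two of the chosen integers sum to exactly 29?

Two chosen integers sum to 29 exactly when both halves of some pair {x, 29−x} with 5 ≤ x ≤ 29−x ≤ 24 are chosen — 10 such pairs.
The remaining 4 elements (those with no distinct partner in range) can never complete a 29-sum, so the worst case takes all of them and one from each pair: 4 + 10 = 14.
By the pigeonhole principle, the 15th integer has to be the second member of some pair, so 14 + 1 = 15.

15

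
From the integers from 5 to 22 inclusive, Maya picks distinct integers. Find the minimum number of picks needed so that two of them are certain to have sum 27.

10

Two chosen integers sum to 27 exactly when both halves of some pair {x, 27−x} with 5 ≤ x ≤ 27−x ≤ 22 are chosen — 9 such pairs.
Every element belongs to one of those pairs, so the worst case picks one from each: 9 integers.
By pigeonhole, the 10th integer has to be the second member of some pair, so 9 + 1 = 10.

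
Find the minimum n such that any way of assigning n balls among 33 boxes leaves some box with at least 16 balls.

496

With 495 balls one could put exactly 15 in each of the 33 boxes, and no box would reach 16.
By pigeonhole, one more ball must land in a box that already has 15, giving it 16.
So 33 × 15 + 1 = 496 balls are required.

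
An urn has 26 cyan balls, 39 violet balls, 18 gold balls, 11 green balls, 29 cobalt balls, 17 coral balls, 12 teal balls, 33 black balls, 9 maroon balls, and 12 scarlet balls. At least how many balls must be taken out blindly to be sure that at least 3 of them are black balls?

In the worst case for collecting black balls, every non-black ball comes out first.
There are 26 + 39 + 18 + 11 + 29 + 17 + 12 + 9 + 12 = 173 non-black balls altogether.
After those, each further ball must be black, so 173 + 3 = 176 draws guarantee 3 black balls.

176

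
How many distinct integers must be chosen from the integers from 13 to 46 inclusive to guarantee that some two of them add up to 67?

Two chosen integers sum to 67 exactly when both halves of some pair {x, 67−x} with 21 ≤ x ≤ 67−x ≤ 46 are chosen — 13 such pairs.
The remaining 8 elements (those with no distinct partner in range) can never complete a 67-sum, so the worst case takes all of them and one from each pair: 8 + 13 = 21.
By the pigeonhole principle, the 22nd integer has to be the second member of some pair, so 21 + 1 = 22.

22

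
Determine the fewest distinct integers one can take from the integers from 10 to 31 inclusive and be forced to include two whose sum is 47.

Two chosen integers sum to 47 exactly when both halves of some pair {x, 47−x} with 16 ≤ x ≤ 47−x ≤ 31 are chosen — 8 such pairs.
The remaining 6 elements (those with no distinct partner in range) can never complete a 47-sum, so the worst case takes all of them and one from each pair: 6 + 8 = 14.
The 15th integer has to be the second member of some pair, so 14 + 1 = 15.

15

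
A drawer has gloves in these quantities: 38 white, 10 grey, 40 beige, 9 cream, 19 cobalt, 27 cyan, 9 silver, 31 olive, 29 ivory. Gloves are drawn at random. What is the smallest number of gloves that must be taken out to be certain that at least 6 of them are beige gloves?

178

In the worst case for collecting beige gloves, every non-beige glove comes out first.
There are 38 + 10 + 9 + 19 + 27 + 9 + 31 + 29 = 172 non-beige gloves altogether.
After those, each further glove must be beige, so 172 + 6 = 178 draws guarantee 6 beige gloves.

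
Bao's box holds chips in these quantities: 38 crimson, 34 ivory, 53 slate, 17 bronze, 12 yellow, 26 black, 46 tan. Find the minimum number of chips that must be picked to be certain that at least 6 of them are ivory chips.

198

In the worst case for collecting ivory chips, every non-ivory chip comes out first.
There are 38 + 53 + 17 + 12 + 26 + 46 = 192 non-ivory chips altogether.
After those, each further chip must be ivory, so 192 + 6 = 198 draws guarantee 6 ivory chips.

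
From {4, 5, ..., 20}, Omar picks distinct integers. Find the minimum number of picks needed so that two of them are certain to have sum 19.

12

A set avoiding the sum 19 can contain at most one of each pair {x, 19−x}, plus the 5 elements whose complement lies outside the range.
The integers 10, …, 20 (11 of them) are such a set: any two sum to at least 10+11 = 21 > 19.
By the pigeonhole principle, any 12th integer completes one of the 6 pairs, so 12 choices force a sum of 19.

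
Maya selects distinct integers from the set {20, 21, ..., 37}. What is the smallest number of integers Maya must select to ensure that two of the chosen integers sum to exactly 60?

12

A set avoiding the sum 60 can contain at most one of each pair {x, 60−x}, plus the 4 elements whose complement lies outside the range or equal to its own complement.
The integers 20, …, 30 (11 of them) are such a set: any two sum to at least 20+21 = 41 and at most 29+30 = 59 < 60.
Any 12th integer completes one of the 7 pairs, so 12 choices force a sum of 60.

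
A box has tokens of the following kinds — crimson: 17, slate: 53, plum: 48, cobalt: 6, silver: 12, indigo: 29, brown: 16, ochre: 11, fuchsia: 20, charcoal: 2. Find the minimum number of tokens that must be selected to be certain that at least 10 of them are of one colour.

An adversary could hand out at most 9 tokens per colour (cobalt, charcoal run out sooner): 9 + 9 + 9 + 6 + 9 + 9 + 9 + 9 + 9 + 2 = 80 tokens and still no colour has 10.
Pigeonhole: one more token lands in a colour already at 9, so 81 draws are enough and 80 are not.

81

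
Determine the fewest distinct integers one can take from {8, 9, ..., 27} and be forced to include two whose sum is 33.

12

Group the elements by complementary pair {x, 33−x}: {8,25}, {9,24}, {10,23}, …, giving 9 two-element pairs and 2 integers whose partner 33−x falls outside [8,27].
Treating each of those 11 groups as a pigeonhole, one can pick one integer per group — 11 integers — with no two summing to 33.
The 12th integer lands in an occupied pair, forcing a sum of 33.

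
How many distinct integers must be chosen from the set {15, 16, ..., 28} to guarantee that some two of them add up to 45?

Group the elements by complementary pair {x, 45−x}: {17,28}, {18,27}, {19,26}, …, giving 6 two-element pairs and 2 integers whose partner 45−x falls outside [15,28].
By the pigeonhole principle, treating each of those 8 groups as a pigeonhole, one can pick one integer per group — 8 integers — with no two summing to 45.
The 9th integer lands in an occupied pair, forcing a sum of 45.

9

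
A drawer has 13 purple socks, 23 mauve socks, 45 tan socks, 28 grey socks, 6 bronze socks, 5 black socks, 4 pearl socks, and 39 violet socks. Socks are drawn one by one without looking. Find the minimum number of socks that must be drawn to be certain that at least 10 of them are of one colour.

61

The 8 colours are the holes; the socks drawn are the pigeons.
To avoid 10 of any one colour, the worst case takes at most 9 of each colour, or every sock of a colour that has fewer than 9.
That gives 9 + 9 + 9 + 9 + 6 + 5 + 4 + 9 = 60 socks with no colour reaching 10.
The next sock forces some colour to 10, so 60 + 1 = 61.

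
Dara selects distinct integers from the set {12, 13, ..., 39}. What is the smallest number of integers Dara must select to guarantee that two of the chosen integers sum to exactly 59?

19

Group the elements by complementary pair {x, 59−x}: {20,39}, {21,38}, {22,37}, …, giving 10 two-element pairs and 8 integers whose partner 59−x falls outside [12,39].
By pigeonhole, treating each of those 18 groups as a pigeonhole, one can pick one integer per group — 18 integers — with no two summing to 59.
The 19th integer lands in an occupied pair, forcing a sum of 59.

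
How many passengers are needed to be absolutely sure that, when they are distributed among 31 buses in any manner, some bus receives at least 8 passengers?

With 217 passengers one could put exactly 7 in each of the 31 buses, and no bus would reach 8.
One more passenger must land in a bus that already has 7, giving it 8.
So 31 × 7 + 1 = 218 passengers are required.

218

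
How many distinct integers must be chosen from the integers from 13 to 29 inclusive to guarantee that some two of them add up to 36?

13

Two chosen integers sum to 36 exactly when both halves of some pair {x, 36−x} with 13 ≤ x ≤ 36−x ≤ 23 are chosen — 5 such pairs.
The remaining 7 elements (those with no distinct partner in range) can never complete a 36-sum, so the worst case takes all of them and one from each pair: 7 + 5 = 12.
By the pigeonhole principle, the 13th integer has to be the second member of some pair, so 12 + 1 = 13.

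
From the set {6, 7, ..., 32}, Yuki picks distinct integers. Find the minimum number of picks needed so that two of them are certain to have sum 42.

17

A set avoiding the sum 42 can contain at most one of each pair {x, 42−x}, plus the 5 elements whose complement lies outside the range or equal to its own complement.
The integers 6, …, 21 (16 of them) are such a set: any two sum to at least 6+7 = 13 and at most 20+21 = 41 < 42.
By pigeonhole, any 17th integer completes one of the 11 pairs, so 17 choices force a sum of 42.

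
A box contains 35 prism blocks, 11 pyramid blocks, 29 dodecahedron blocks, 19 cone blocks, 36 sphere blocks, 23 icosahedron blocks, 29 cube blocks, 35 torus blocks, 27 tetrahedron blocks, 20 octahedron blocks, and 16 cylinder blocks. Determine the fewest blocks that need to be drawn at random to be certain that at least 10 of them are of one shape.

Put each drawn block into a box by shape. The largest draw with every box below 10 takes min(count, 9) from each shape.
Σ min(cᵢ, 9) = 9 + 9 + 9 + 9 + 9 + 9 + 9 + 9 + 9 + 9 + 9 = 99.
Draw number 99 + 1 = 100 must push one box to 10.

100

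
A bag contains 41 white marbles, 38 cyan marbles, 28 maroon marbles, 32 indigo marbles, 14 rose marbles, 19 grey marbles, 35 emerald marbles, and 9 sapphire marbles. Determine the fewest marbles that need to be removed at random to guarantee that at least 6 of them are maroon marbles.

In the worst case for collecting maroon marbles, every non-maroon marble comes out first.
There are 41 + 38 + 32 + 14 + 19 + 35 + 9 = 188 non-maroon marbles altogether.
After those, each further marble must be maroon, so 188 + 6 = 194 draws guarantee 6 maroon marbles.

194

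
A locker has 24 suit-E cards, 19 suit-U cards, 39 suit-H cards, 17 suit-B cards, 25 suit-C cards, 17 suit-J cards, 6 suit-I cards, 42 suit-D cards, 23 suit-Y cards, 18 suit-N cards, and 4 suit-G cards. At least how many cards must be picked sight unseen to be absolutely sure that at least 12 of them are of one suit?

110

By the pigeonhole principle, put each drawn card into a box by suit. The largest draw with every box below 12 takes min(count, 11) from each suit; suits with fewer than 11 contribute all they have.
Σ min(cᵢ, 11) = 11 + 11 + 11 + 11 + 11 + 11 + 6 + 11 + 11 + 11 + 4 = 109.
Draw number 109 + 1 = 110 must push one box to 12.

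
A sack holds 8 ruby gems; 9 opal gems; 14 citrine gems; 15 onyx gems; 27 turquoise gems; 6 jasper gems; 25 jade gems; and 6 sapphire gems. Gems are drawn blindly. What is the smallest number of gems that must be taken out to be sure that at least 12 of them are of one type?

74

An adversary could hand out at most 11 gems per type (4 types run out sooner): 8 + 9 + 11 + 11 + 11 + 6 + 11 + 6 = 73 gems and still no type has 12.
One more gem lands in a type already at 11, so 74 draws are enough and 73 are not.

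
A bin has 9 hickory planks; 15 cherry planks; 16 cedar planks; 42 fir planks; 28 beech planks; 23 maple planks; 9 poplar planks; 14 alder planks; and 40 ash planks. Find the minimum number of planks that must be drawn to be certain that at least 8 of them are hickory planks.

195

In the worst case for collecting hickory planks, every non-hickory plank comes out first.
There are 15 + 16 + 42 + 28 + 23 + 9 + 14 + 40 = 187 non-hickory planks altogether.
After those, each further plank must be hickory, so 187 + 8 = 195 draws guarantee 8 hickory planks.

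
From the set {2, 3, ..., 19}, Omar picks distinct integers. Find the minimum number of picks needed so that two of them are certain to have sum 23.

11

Two chosen integers sum to 23 exactly when both halves of some pair {x, 23−x} with 4 ≤ x ≤ 23−x ≤ 19 are chosen — 8 such pairs.
The remaining 2 elements (those with no distinct partner in range) can never complete a 23-sum, so the worst case takes all of them and one from each pair: 2 + 8 = 10.
The 11th integer has to be the second member of some pair, so 10 + 1 = 11.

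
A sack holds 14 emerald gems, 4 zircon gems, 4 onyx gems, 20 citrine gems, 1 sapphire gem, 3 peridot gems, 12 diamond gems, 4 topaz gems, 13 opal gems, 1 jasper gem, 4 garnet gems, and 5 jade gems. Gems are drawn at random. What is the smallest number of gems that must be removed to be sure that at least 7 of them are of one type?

51

By pigeonhole, the 12 types are the holes; the gems drawn are the pigeons.
To avoid 7 of any one type, the worst case takes at most 6 of each type, or every gem of a type that has fewer than 6.
That gives 6 + 4 + 4 + 6 + 1 + 3 + 6 + 4 + 6 + 1 + 4 + 5 = 50 gems with no type reaching 7.
The next gem forces some type to 7, so 50 + 1 = 51.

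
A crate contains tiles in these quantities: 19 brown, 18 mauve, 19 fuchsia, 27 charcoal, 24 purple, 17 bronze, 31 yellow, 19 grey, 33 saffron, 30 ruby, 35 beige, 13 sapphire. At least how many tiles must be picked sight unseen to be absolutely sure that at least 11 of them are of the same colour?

121

An adversary could hand out at most 10 tiles per colour: 10 + 10 + 10 + 10 + 10 + 10 + 10 + 10 + 10 + 10 + 10 + 10 = 120 tiles and still no colour has 11.
By pigeonhole, one more tile lands in a colour already at 10, so 121 draws are enough and 120 are not.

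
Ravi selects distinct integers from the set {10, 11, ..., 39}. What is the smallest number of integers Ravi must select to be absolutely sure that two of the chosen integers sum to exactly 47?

Two chosen integers sum to 47 exactly when both halves of some pair {x, 47−x} with 10 ≤ x ≤ 47−x ≤ 37 are chosen — 14 such pairs.
The remaining 2 elements (those with no distinct partner in range) can never complete a 47-sum, so the worst case takes all of them and one from each pair: 2 + 14 = 16.
The 17th integer has to be the second member of some pair, so 16 + 1 = 17.

17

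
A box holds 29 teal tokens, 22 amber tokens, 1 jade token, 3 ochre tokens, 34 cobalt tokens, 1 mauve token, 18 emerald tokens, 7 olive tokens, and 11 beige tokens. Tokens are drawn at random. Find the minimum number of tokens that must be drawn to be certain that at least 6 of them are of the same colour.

Pigeonhole: put each drawn token into a box by colour. The largest draw with every box below 6 takes min(count, 5) from each colour; colours with fewer than 5 contribute all they have.
Σ min(cᵢ, 5) = 5 + 5 + 1 + 3 + 5 + 1 + 5 + 5 + 5 = 35.
Draw number 35 + 1 = 36 must push one box to 6.

36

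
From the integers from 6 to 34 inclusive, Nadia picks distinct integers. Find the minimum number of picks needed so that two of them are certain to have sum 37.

Two chosen integers sum to 37 exactly when both halves of some pair {x, 37−x} with 6 ≤ x ≤ 37−x ≤ 31 are chosen — 13 such pairs.
The remaining 3 elements (those with no distinct partner in range) can never complete a 37-sum, so the worst case takes all of them and one from each pair: 3 + 13 = 16.
The 17th integer has to be the second member of some pair, so 16 + 1 = 17.

17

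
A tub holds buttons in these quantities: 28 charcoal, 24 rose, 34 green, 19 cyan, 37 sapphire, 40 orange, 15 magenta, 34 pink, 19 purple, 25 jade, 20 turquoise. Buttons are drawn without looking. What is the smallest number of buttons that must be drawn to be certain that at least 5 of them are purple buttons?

In the worst case for collecting purple buttons, every non-purple button comes out first.
There are 28 + 24 + 34 + 19 + 37 + 40 + 15 + 34 + 25 + 20 = 276 non-purple buttons altogether.
After those, each further button must be purple, so 276 + 5 = 281 draws guarantee 5 purple buttons.

281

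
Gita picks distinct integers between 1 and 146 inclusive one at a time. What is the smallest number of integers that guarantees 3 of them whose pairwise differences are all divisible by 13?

Integers whose pairwise differences are multiples of 13 are exactly those sharing a remainder mod 13. The 13 residue classes mod 13 are the pigeonholes.
With 26 integers one could put 2 in each residue class and have no class reach 3.
The 27th integer pushes some class to 3, so 13·2 + 1 = 27.

27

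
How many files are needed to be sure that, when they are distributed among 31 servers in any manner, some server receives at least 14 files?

404

With 403 files one could put exactly 13 in each of the 31 servers, and no server would reach 14.
By pigeonhole, one more file must land in a server that already has 13, giving it 14.
So 31 × 13 + 1 = 404 files are required.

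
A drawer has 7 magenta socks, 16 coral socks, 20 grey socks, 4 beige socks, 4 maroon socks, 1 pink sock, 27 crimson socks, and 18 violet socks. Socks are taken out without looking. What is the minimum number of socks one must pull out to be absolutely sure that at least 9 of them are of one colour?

The 8 colours are the holes; the socks drawn are the pigeons.
To avoid 9 of any one colour, the worst case takes at most 8 of each colour, or every sock of a colour that has fewer than 8.
That gives 7 + 8 + 8 + 4 + 4 + 1 + 8 + 8 = 48 socks with no colour reaching 9.
The next sock forces some colour to 9, so 48 + 1 = 49.

49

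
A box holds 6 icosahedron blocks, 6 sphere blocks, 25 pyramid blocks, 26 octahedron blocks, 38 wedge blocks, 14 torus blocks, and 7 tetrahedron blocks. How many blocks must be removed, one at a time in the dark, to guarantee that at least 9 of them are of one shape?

52

An adversary could hand out at most 8 blocks per shape (icosahedron, sphere, tetrahedron run out sooner): 6 + 6 + 8 + 8 + 8 + 8 + 7 = 51 blocks and still no shape has 9.
By the pigeonhole principle, one more block lands in a shape already at 8, so 52 draws are enough and 51 are not.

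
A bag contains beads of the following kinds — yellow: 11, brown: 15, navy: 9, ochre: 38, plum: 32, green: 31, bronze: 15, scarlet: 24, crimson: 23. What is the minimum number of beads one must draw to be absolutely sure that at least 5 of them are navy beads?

194

In the worst case for collecting navy beads, every non-navy bead comes out first.
There are 11 + 15 + 38 + 32 + 31 + 15 + 24 + 23 = 189 non-navy beads altogether.
After those, each further bead must be navy, so 189 + 5 = 194 draws guarantee 5 navy beads.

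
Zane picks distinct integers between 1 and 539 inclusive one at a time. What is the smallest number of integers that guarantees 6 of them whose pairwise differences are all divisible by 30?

Integers whose pairwise differences are multiples of 30 are exactly those sharing a remainder mod 30. Pigeonhole: the 30 residue classes mod 30 are the pigeonholes.
With 150 integers one could put 5 in each residue class and have no class reach 6.
The 151st integer pushes some class to 6, so 30·5 + 1 = 151.

151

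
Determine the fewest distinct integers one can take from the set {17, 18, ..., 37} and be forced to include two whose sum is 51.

A set avoiding the sum 51 can contain at most one of each pair {x, 51−x}, plus the 3 elements whose complement lies outside the range.
The integers 26, …, 37 (12 of them) are such a set: any two sum to at least 26+27 = 53 > 51.
By pigeonhole, any 13th integer completes one of the 9 pairs, so 13 choices force a sum of 51.

13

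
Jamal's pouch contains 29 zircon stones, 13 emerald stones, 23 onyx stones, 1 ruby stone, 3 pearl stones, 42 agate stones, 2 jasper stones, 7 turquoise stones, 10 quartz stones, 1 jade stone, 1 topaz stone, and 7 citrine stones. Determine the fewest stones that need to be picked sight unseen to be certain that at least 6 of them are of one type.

44

An adversary could hand out at most 5 stones per type (5 types run out sooner): 5 + 5 + 5 + 1 + 3 + 5 + 2 + 5 + 5 + 1 + 1 + 5 = 43 stones and still no type has 6.
Pigeonhole: one more stone lands in a type already at 5, so 44 draws are enough and 43 are not.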